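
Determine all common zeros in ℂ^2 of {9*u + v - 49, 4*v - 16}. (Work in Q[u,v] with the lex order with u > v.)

Compute a lex Gröbner basis by Buchberger's algorithm.
f_1 = 9*u + v - 49, LT = u.
f_2 = 4*v - 16, LT = v.

The S-polynomials (S(f_1,f_2)) all reduce to 0 modulo the current basis, so we have a Gröbner basis.
Inter-reduce: drop elements whose leading term is divisible by another's, tail-reduce, and make monic.
Reduced Gröbner basis: {u - 5, v - 4}.

From the last basis element, v - 4 = 0, so v takes values in {4}. Each choice, substituted upward through the basis, yields the corresponding point(s) of the solution set.
  v = 4: the earlier basis element becomes u - 5 = 0, giving u = 5 — point (5, 4).
Each listed point satisfies every original equation (direct substitution).

{(5, 4)}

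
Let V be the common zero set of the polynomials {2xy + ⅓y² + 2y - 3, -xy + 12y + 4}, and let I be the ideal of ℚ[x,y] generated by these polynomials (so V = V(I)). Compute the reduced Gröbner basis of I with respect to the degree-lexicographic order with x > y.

f_1 = 2xy + ⅓y² + 2y - 3, LT = xy.
f_2 = -xy + 12y + 4, LT = xy.

S(f_1,f_2): lcm = xy. S = ⅙y² + 13y + 5/2.
  leading term y²: no divisor's leading term divides it; move ⅙y² to the remainder.
  leading term y: no divisor's leading term divides it; move 13y to the remainder.
  leading term 1: no divisor's leading term divides it; move 5/2 to the remainder.
  remainder ⅙y² + 13y + 5/2 ≠ 0; add g_3 = ⅙y² + 13y + 5/2 to the basis.

S(f_1,g_3): lcm = xy². S = ⅙y³ - 78xy + y² - 15x - 3/2y.
  leading term y³: subtract (y)·g_3 from ⅙y³ - 78xy + y² - 15x - 3/2y → -78xy - 12y² - 15x - 4y
  leading term xy: subtract (-39)·f_1 from -78xy - 12y² - 15x - 4y → y² - 15x + 74y - 117
  leading term y²: subtract (6)·g_3 from y² - 15x + 74y - 117 → -15x - 4y - 132
  leading term x: no divisor's leading term divides it; move -15x to the remainder.
  leading term y: no divisor's leading term divides it; move -4y to the remainder.
  leading term 1: no divisor's leading term divides it; move -132 to the remainder.
  remainder -15x - 4y - 132 ≠ 0; add g_4 = -15x - 4y - 132 to the basis.

The other S-polynomials (S(f_2,g_3), S(f_1,g_4), S(f_2,g_4), S(g_3,g_4)) all reduce to 0 modulo the current basis, so we have a Gröbner basis.
Inter-reduce: drop elements whose leading term is divisible by another's, tail-reduce, and make monic.

G = {y² + 78y + 15, x + 4/15y + 44/5}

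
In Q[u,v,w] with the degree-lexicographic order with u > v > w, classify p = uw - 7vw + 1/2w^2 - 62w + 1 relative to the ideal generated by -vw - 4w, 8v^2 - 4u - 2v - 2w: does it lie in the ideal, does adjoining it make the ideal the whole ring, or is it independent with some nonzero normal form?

First compute the reduced Gröbner basis of I by Buchberger's algorithm.
f_1 = -vw - 4w, LT = vw.
f_2 = 8v^2 - 4u - 2v - 2w, LT = v^2.

S(f_1,f_2): lcm = v^2w. S = 1/2uw + 17/4vw + 1/4w^2.
  reduce S modulo (f_1, f_2):
  remainder 1/2uw + 1/4w^2 - 17w ≠ 0; add h_3 = 1/2uw + 1/4w^2 - 17w to the basis.

The other S-polynomials (S(f_1,h_3), S(f_2,h_3)) all reduce to 0 modulo the current basis, so we have a Gröbner basis.
Inter-reduce: drop elements whose leading term is divisible by another's, tail-reduce, and make monic.
Reduced Gröbner basis: {uw + 1/2w^2 - 34w, v^2 - 1/2u - 1/4v - 1/4w, vw + 4w}.
Label its elements g_1 = uw + 1/2w^2 - 34w, g_2 = v^2 - 1/2u - 1/4v - 1/4w, g_3 = vw + 4w.

Reduce p = uw - 7vw + 1/2w^2 - 62w + 1 modulo G:
  leading term uw: subtract (1)·g_1 from uw - 7vw + 1/2w^2 - 62w + 1 → -7vw - 28w + 1
  leading term vw: subtract (-7)·g_3 from -7vw - 28w + 1 → 1
  leading term 1: no divisor's leading term divides it; move 1 to the remainder.
  normal form = 1.
The normal form is nonzero, so p ∉ I. Since p minus its normal form lies in I, I + (p) = I + (r) where r = 1; decide whether this ideal is the whole ring.
Here r = 1 is a nonzero constant, hence a unit: 1 ∈ I + (p), the Gröbner basis of I + (p) is {1}, and the enlarged system has no common solution — adjoining p is inconsistent.

Adjoining uw - 7vw + 1/2w^2 - 62w + 1 makes the ideal the whole ring: the system is inconsistent.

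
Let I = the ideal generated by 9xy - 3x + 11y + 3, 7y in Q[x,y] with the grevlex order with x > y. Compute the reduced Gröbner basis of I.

The reduced Gröbner basis is the canonical form of the ideal for this ordering.

f_1 = 9xy - 3x + 11y + 3, LT = xy.
f_2 = 7y, LT = y.

S(f_1,f_2): lcm = xy. S = -1/3x + 11/9y + 1/3.
  leading term x: no divisor's leading term divides it; move -1/3x to the remainder.
  leading term y: subtract (11/63)·f_2 from 11/9y + 1/3 → 1/3
  leading term 1: no divisor's leading term divides it; move 1/3 to the remainder.
  remainder -1/3x + 1/3 ≠ 0; add g_3 = -1/3x + 1/3 to the basis.

The other S-polynomials (S(f_1,g_3), S(f_2,g_3)) all reduce to 0 modulo the current basis, so we have a Gröbner basis.
Inter-reduce: drop elements whose leading term is divisible by another's, tail-reduce, and make monic.

G = {x - 1, y}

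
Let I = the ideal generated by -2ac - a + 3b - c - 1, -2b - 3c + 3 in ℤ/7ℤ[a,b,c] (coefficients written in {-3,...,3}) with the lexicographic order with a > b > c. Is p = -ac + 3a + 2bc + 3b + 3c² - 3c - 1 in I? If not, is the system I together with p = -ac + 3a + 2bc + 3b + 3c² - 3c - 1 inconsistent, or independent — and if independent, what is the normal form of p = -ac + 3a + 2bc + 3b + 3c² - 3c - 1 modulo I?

First compute the reduced Gröbner basis of I by Buchberger's algorithm.
f_1 = -2ac - a + 3b - c - 1, LT = ac.
f_2 = -2b - 3c + 3, LT = b.

The S-polynomials (S(f_1,f_2)) all reduce to 0 modulo the current basis, so we have a Gröbner basis.
Inter-reduce: drop elements whose leading term is divisible by another's, tail-reduce, and make monic.
Reduced Gröbner basis: {ac - 3a + c, b - 2c + 2}.
Label its elements g_1 = ac - 3a + c, g_2 = b - 2c + 2.

Reduce p = -ac + 3a + 2bc + 3b + 3c² - 3c - 1 modulo G:
  leading term ac: subtract (-1)·g_1 from -ac + 3a + 2bc + 3b + 3c² - 3c - 1 → 2bc + 3b + 3c² - 2c - 1
  leading term bc: subtract (2c)·g_2 from 2bc + 3b + 3c² - 2c - 1 → 3b + c - 1
  leading term b: subtract (3)·g_2 from 3b + c - 1 → 0
  normal form = 0.
Since the normal form is 0, p ∈ I.

-ac + 3a + 2bc + 3b + 3c² - 3c - 1 lies in I (it reduces to 0).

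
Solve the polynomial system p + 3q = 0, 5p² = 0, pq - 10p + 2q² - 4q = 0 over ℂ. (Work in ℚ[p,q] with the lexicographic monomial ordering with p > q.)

Compute a lex Gröbner basis by Buchberger's algorithm.
f_1 = p + 3q, LT = p.
f_2 = 5p², LT = p².
f_3 = pq - 10p + 2q² - 4q, LT = pq.

S(f_1,f_2): lcm = p². S = 3pq.
  leading term pq: subtract (3q)·f_1 from 3pq → -9q²
  leading term q²: no divisor's leading term divides it; move -9q² to the remainder.
  remainder -9q² ≠ 0; add h_4 = -9q² to the basis.

S(f_1,f_3): lcm = pq. S = 10p + q² + 4q.
  leading term p: subtract (10)·f_1 from 10p + q² + 4q → q² - 26q
  leading term q²: subtract (-1/9)·h_4 from q² - 26q → -26q
  leading term q: no divisor's leading term divides it; move -26q to the remainder.
  remainder -26q ≠ 0; add h_5 = -26q to the basis.

The other S-polynomials (S(f_2,f_3), S(f_1,h_4), S(f_2,h_4), S(f_3,h_4), S(f_1,h_5), S(f_2,h_5), S(f_3,h_5), S(h_4,h_5)) all reduce to 0 modulo the current basis, so we have a Gröbner basis.
Inter-reduce: drop elements whose leading term is divisible by another's, tail-reduce, and make monic.
Reduced Gröbner basis: {p, q}.

The lex basis is triangular: the last element involves only q. Solving q = 0 gives q ∈ {0}; substituting each value into the earlier elements determines the remaining variables.
  q = 0: the earlier basis element becomes p = 0, giving p = 0 — point (0, 0).
Check: every point annihilates each of the original generators.

{(0, 0)}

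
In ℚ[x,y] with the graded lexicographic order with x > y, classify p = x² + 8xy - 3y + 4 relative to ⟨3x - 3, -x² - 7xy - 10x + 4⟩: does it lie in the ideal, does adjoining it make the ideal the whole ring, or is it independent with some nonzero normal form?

First compute the reduced Gröbner basis of I by Buchberger's algorithm.
f_1 = 3x - 3, LT = x.
f_2 = -x² - 7xy - 10x + 4, LT = x².

S(f_1,f_2): lcm = x². S = -7xy - 11x + 4.
  reduce S modulo (f_1, f_2):
  remainder -7y - 7 ≠ 0; add h_3 = -7y - 7 to the basis.

The other S-polynomials (S(f_1,h_3), S(f_2,h_3)) all reduce to 0 modulo the current basis, so we have a Gröbner basis.
Inter-reduce: drop elements whose leading term is divisible by another's, tail-reduce, and make monic.
Reduced Gröbner basis: {x - 1, y + 1}.
Label its elements g_1 = x - 1, g_2 = y + 1.

Reduce p = x² + 8xy - 3y + 4 modulo G:
  leading term x²: subtract (x)·g_1 from x² + 8xy - 3y + 4 → 8xy + x - 3y + 4
  leading term xy: subtract (8y)·g_1 from 8xy + x - 3y + 4 → x + 5y + 4
  leading term x: subtract (1)·g_1 from x + 5y + 4 → 5y + 5
  leading term y: subtract (5)·g_2 from 5y + 5 → 0
  normal form = 0.
Since the normal form is 0, p ∈ I.

x² + 8xy - 3y + 4 lies in I (it reduces to 0).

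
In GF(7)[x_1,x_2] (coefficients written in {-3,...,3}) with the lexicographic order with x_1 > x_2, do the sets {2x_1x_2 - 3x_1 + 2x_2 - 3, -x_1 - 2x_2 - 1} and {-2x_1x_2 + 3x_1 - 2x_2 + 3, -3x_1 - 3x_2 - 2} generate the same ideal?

Two ideals are equal iff their reduced Gröbner bases coincide (the reduced basis is unique for a fixed ordering).
Buchberger on the first generating set:
f_1 = 2x_1x_2 - 3x_1 + 2x_2 - 3, LT = x_1x_2.
f_2 = -x_1 - 2x_2 - 1, LT = x_1.

S(f_1,f_2): lcm = x_1x_2. S = 2x_1 - 2x_2^2 + 2.
  reduce S modulo (f_1, f_2):
  remainder -2x_2^2 + 3x_2 ≠ 0; add g_3 = -2x_2^2 + 3x_2 to the basis.

The other S-polynomials (S(f_1,g_3), S(f_2,g_3)) all reduce to 0 modulo the current basis, so we have a Gröbner basis.
Inter-reduce: drop elements whose leading term is divisible by another's, tail-reduce, and make monic.
Reduced Gröbner basis: {x_1 + 2x_2 + 1, x_2^2 + 2x_2}.

Buchberger on the second generating set:
h_1 = -2x_1x_2 + 3x_1 - 2x_2 + 3, LT = x_1x_2.
h_2 = -3x_1 - 3x_2 - 2, LT = x_1.

S(h_1,h_2): lcm = x_1x_2. S = 2x_1 - x_2^2 - 2x_2 + 2.
  reduce S modulo (h_1, h_2):
  remainder -x_2^2 + 3x_2 + 3 ≠ 0; add k_3 = -x_2^2 + 3x_2 + 3 to the basis.

The other S-polynomials (S(h_1,k_3), S(h_2,k_3)) all reduce to 0 modulo the current basis, so we have a Gröbner basis.
Inter-reduce: drop elements whose leading term is divisible by another's, tail-reduce, and make monic.
Reduced Gröbner basis: {x_1 + x_2 + 3, x_2^2 - 3x_2 - 3}.

Since the reduced bases disagree, the two ideals are not the same.
The same test decides containment: I ⊆ J iff every generator of I reduces to 0 modulo a Gröbner basis of J.

No, the ideals differ.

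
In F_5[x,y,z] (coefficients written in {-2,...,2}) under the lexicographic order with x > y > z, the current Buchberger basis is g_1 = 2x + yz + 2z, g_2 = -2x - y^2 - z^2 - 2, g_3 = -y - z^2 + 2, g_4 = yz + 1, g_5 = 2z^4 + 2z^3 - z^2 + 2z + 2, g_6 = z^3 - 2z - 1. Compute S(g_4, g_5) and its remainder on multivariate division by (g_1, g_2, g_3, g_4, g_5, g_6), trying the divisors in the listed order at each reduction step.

lcm(LM(g_4), LM(g_5)) = yz^4.
S = (lcm/LT(g_4))·g_4 − (lcm/LT(g_5))·g_5 = -yz^3 - 2yz^2 - yz - y + z^3.
Reduce S modulo (g_1, g_2, g_3, g_4, g_5, g_6) in that order:
  leading term yz^3: subtract (z^3)·g_3 from -yz^3 - 2yz^2 - yz - y + z^3 → -2yz^2 - yz - y + z^5 - z^3
  leading term yz^2: subtract (2z^2)·g_3 from -2yz^2 - yz - y + z^5 - z^3 → -yz - y + z^5 + 2z^4 - z^3 + z^2
  leading term yz: subtract (z)·g_3 from -yz - y + z^5 + 2z^4 - z^3 + z^2 → -y + z^5 + 2z^4 + z^2 - 2z
  leading term y: subtract (1)·g_3 from -y + z^5 + 2z^4 + z^2 - 2z → z^5 + 2z^4 + 2z^2 - 2z - 2
  leading term z^5: subtract (-2z)·g_5 from z^5 + 2z^4 + 2z^2 - 2z - 2 → z^4 - 2z^3 + z^2 + 2z - 2
  leading term z^4: subtract (-2)·g_5 from z^4 - 2z^3 + z^2 + 2z - 2 → 2z^3 - z^2 + z + 2
  leading term z^3: subtract (2)·g_6 from 2z^3 - z^2 + z + 2 → -z^2 - 1
  leading term z^2: no divisor's leading term divides it; move -z^2 to the remainder.
  leading term 1: no divisor's leading term divides it; move -1 to the remainder.
The remainder -z^2 - 1 is nonzero, so it would be added as the next basis element.
This is the inner loop of Buchberger's algorithm — each nonzero remainder becomes a new basis element.

S(g_4, g_5) = -yz^3 - 2yz^2 - yz - y + z^3; remainder on division = -z^2 - 1.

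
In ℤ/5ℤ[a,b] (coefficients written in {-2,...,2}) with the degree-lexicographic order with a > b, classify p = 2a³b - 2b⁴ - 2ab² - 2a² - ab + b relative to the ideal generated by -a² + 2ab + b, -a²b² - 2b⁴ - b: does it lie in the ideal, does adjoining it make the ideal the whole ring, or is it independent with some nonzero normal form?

2a³b - 2b⁴ - 2ab² - 2a² - ab + b lies in I (it reduces to 0).

First compute the reduced Gröbner basis of I by Buchberger's algorithm.
f_1 = -a² + 2ab + b, LT = a².
f_2 = -a²b² - 2b⁴ - b, LT = a²b².

S(f_1,f_2): lcm = a²b². S = -2ab³ - 2b⁴ - b³ - b.
  leading term ab³: no divisor's leading term divides it; move -2ab³ to the remainder.
  leading term b⁴: no divisor's leading term divides it; move -2b⁴ to the remainder.
  leading term b³: no divisor's leading term divides it; move -b³ to the remainder.
  leading term b: no divisor's leading term divides it; move -b to the remainder.
  remainder -2ab³ - 2b⁴ - b³ - b ≠ 0; add h_3 = -2ab³ - 2b⁴ - b³ - b to the basis.

S(f_1,h_3): lcm = a²b³. S = 2ab⁴ + 2ab³ - b⁴ + 2ab.
  leading term ab⁴: subtract (-b)·h_3 from 2ab⁴ + 2ab³ - b⁴ + 2ab → -2b⁵ + 2ab³ - 2b⁴ + 2ab - b²
  leading term b⁵: no divisor's leading term divides it; move -2b⁵ to the remainder.
  leading term ab³: subtract (-1)·h_3 from 2ab³ - 2b⁴ + 2ab - b² → b⁴ - b³ + 2ab - b² - b
  leading term b⁴: no divisor's leading term divides it; move b⁴ to the remainder.
  leading term b³: no divisor's leading term divides it; move -b³ to the remainder.
  leading term ab: no divisor's leading term divides it; move 2ab to the remainder.
  leading term b²: no divisor's leading term divides it; move -b² to the remainder.
  leading term b: no divisor's leading term divides it; move -b to the remainder.
  remainder -2b⁵ + b⁴ - b³ + 2ab - b² - b ≠ 0; add h_4 = -2b⁵ + b⁴ - b³ + 2ab - b² - b to the basis.

The other S-polynomials (S(f_2,h_3), S(f_1,h_4), S(f_2,h_4), S(h_3,h_4)) all reduce to 0 modulo the current basis, so we have a Gröbner basis.
Inter-reduce: drop elements whose leading term is divisible by another's, tail-reduce, and make monic.
Reduced Gröbner basis: {b⁵ + 2b⁴ - 2b³ - ab - 2b² - 2b, ab³ + b⁴ - 2b³ - 2b, a² - 2ab - b}.
Label its elements g_1 = b⁵ + 2b⁴ - 2b³ - ab - 2b² - 2b, g_2 = ab³ + b⁴ - 2b³ - 2b, g_3 = a² - 2ab - b.

Reduce p = 2a³b - 2b⁴ - 2ab² - 2a² - ab + b modulo G:
  leading term a³b: subtract (2ab)·g_3 from 2a³b - 2b⁴ - 2ab² - 2a² - ab + b → -a²b² - 2b⁴ - 2a² - ab + b
  leading term a²b²: subtract (-b²)·g_3 from -a²b² - 2b⁴ - 2a² - ab + b → -2ab³ - 2b⁴ - b³ - 2a² - ab + b
  leading term ab³: subtract (-2)·g_2 from -2ab³ - 2b⁴ - b³ - 2a² - ab + b → -2a² - ab + 2b
  leading term a²: subtract (-2)·g_3 from -2a² - ab + 2b → 0
  normal form = 0.
Since the normal form is 0, p ∈ I.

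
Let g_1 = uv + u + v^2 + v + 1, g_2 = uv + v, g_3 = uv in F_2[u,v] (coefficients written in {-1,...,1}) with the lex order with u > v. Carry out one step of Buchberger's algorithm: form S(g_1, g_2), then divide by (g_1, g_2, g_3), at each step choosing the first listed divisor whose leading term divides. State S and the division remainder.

S(g_1, g_2) = u + v^2 + 1; remainder on division = u + v^2 + 1.

lcm(LM(g_1), LM(g_2)) = uv.
S = (lcm/LT(g_1))·g_1 − (lcm/LT(g_2))·g_2 = u + v^2 + 1.
Reduce S modulo (g_1, g_2, g_3) in that order:
  leading term u: no divisor's leading term divides it; move u to the remainder.
  leading term v^2: no divisor's leading term divides it; move v^2 to the remainder.
  leading term 1: no divisor's leading term divides it; move 1 to the remainder.
The remainder u + v^2 + 1 is nonzero, so it would be added as the next basis element.
This is the inner loop of Buchberger's algorithm — each nonzero remainder becomes a new basis element.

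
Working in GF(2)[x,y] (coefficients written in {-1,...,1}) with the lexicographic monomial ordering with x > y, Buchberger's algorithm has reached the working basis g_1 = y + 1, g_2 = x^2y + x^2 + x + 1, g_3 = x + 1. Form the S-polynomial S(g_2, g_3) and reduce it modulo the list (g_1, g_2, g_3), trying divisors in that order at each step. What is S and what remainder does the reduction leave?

S(g_2, g_3) = x^2 + xy + x + 1; remainder on division = 0.

lcm(LM(g_2), LM(g_3)) = x^2y.
S = (lcm/LT(g_2))·g_2 − (lcm/LT(g_3))·g_3 = x^2 + xy + x + 1.
Reduce S modulo (g_1, g_2, g_3) in that order:
  leading term x^2: subtract (x)·g_3 from x^2 + xy + x + 1 → xy + 1
  leading term xy: subtract (x)·g_1 from xy + 1 → x + 1
  leading term x: subtract (1)·g_3 from x + 1 → 0
The remainder is 0, so this S-polynomial contributes no new basis element.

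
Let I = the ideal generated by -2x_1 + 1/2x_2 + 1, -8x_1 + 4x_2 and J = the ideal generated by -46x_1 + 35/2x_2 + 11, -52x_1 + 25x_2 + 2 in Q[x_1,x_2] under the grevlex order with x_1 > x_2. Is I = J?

Yes, the ideals are equal.

Equality of ideals is decidable: compute both reduced Gröbner bases (unique for the ordering) and check whether they agree.
Buchberger on the first generating set:
f_1 = -2x_1 + 1/2x_2 + 1, LT = x_1.
f_2 = -8x_1 + 4x_2, LT = x_1.

S(f_1,f_2): lcm = x_1. S = 1/4x_2 - 1/2.
  leading term x_2: no divisor's leading term divides it; move 1/4x_2 to the remainder.
  leading term 1: no divisor's leading term divides it; move -1/2 to the remainder.
  remainder 1/4x_2 - 1/2 ≠ 0; add g_3 = 1/4x_2 - 1/2 to the basis.

The other S-polynomials (S(f_1,g_3), S(f_2,g_3)) all reduce to 0 modulo the current basis, so we have a Gröbner basis.
Inter-reduce: drop elements whose leading term is divisible by another's, tail-reduce, and make monic.
Reduced Gröbner basis: {x_1 - 1, x_2 - 2}.

Buchberger on the second generating set:
h_1 = -46x_1 + 35/2x_2 + 11, LT = x_1.
h_2 = -52x_1 + 25x_2 + 2, LT = x_1.

S(h_1,h_2): lcm = x_1. S = 30/299x_2 - 60/299.
  leading term x_2: no divisor's leading term divides it; move 30/299x_2 to the remainder.
  leading term 1: no divisor's leading term divides it; move -60/299 to the remainder.
  remainder 30/299x_2 - 60/299 ≠ 0; add k_3 = 30/299x_2 - 60/299 to the basis.

The other S-polynomials (S(h_1,k_3), S(h_2,k_3)) all reduce to 0 modulo the current basis, so we have a Gröbner basis.
Inter-reduce: drop elements whose leading term is divisible by another's, tail-reduce, and make monic.
Reduced Gröbner basis: {x_1 - 1, x_2 - 2}.

The two bases agree; hence the ideals are identical.
The choice of monomial ordering does not affect the verdict — as long as both bases are computed under the same ordering, their equality decides ideal equality.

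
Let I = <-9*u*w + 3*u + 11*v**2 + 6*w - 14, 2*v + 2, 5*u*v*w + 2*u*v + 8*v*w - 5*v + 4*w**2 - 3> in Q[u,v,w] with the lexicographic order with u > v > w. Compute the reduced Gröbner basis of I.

G = {u - 12/11*w**2 + 34/11*w - 1, v + 1, w**3 - 19/6*w**2 + 5/4*w}

Buchberger's algorithm terminates because the ascending chain of leading-term ideals stabilizes.

f_1 = -9*u*w + 3*u + 11*v**2 + 6*w - 14, LT = u*w.
f_2 = 2*v + 2, LT = v.
f_3 = 5*u*v*w + 2*u*v + 8*v*w - 5*v + 4*w**2 - 3, LT = u*v*w.

S(f_1,f_3): lcm = u*v*w. S = -11/15*u*v - 11/9*v**3 - 34/15*v*w + 23/9*v - 4/5*w**2 + 3/5.
  reduce S modulo (f_1, f_2, f_3):
  remainder 11/15*u - 4/5*w**2 + 34/15*w - 11/15 ≠ 0; add g_4 = 11/15*u - 4/5*w**2 + 34/15*w - 11/15 to the basis.

S(f_1,g_4): lcm = u*w. S = -1/3*u - 11/9*v**2 + 12/11*w**3 - 34/11*w**2 + 1/3*w + 14/9.
  reduce S modulo (f_1, f_2, f_3, g_4):
  remainder 12/11*w**3 - 38/11*w**2 + 15/11*w ≠ 0; add g_5 = 12/11*w**3 - 38/11*w**2 + 15/11*w to the basis.

The other S-polynomials (S(f_1,f_2), S(f_2,f_3), S(f_2,g_4), S(f_3,g_4), S(f_1,g_5), S(f_2,g_5), S(f_3,g_5), S(g_4,g_5)) all reduce to 0 modulo the current basis, so we have a Gröbner basis.
Inter-reduce: drop elements whose leading term is divisible by another's, tail-reduce, and make monic.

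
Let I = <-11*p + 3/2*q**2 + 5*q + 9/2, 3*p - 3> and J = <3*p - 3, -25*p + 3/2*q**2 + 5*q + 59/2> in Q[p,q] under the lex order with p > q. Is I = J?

No, the ideals differ.

Two ideals are equal iff their reduced Gröbner bases coincide (the reduced basis is unique for a fixed ordering).
Buchberger on the first generating set:
f_1 = -11*p + 3/2*q**2 + 5*q + 9/2, LT = p.
f_2 = 3*p - 3, LT = p.

S(f_1,f_2): lcm = p. S = -3/22*q**2 - 5/11*q + 13/22.
  leading term q**2: no divisor's leading term divides it; move -3/22*q**2 to the remainder.
  leading term q: no divisor's leading term divides it; move -5/11*q to the remainder.
  leading term 1: no divisor's leading term divides it; move 13/22 to the remainder.
  remainder -3/22*q**2 - 5/11*q + 13/22 ≠ 0; add g_3 = -3/22*q**2 - 5/11*q + 13/22 to the basis.

The other S-polynomials (S(f_1,g_3), S(f_2,g_3)) all reduce to 0 modulo the current basis, so we have a Gröbner basis.
Inter-reduce: drop elements whose leading term is divisible by another's, tail-reduce, and make monic.
Reduced Gröbner basis: {p - 1, q**2 + 10/3*q - 13/3}.

Buchberger on the second generating set:
h_1 = 3*p - 3, LT = p.
h_2 = -25*p + 3/2*q**2 + 5*q + 59/2, LT = p.

S(h_1,h_2): lcm = p. S = 3/50*q**2 + 1/5*q + 9/50.
  leading term q**2: no divisor's leading term divides it; move 3/50*q**2 to the remainder.
  leading term q: no divisor's leading term divides it; move 1/5*q to the remainder.
  leading term 1: no divisor's leading term divides it; move 9/50 to the remainder.
  remainder 3/50*q**2 + 1/5*q + 9/50 ≠ 0; add k_3 = 3/50*q**2 + 1/5*q + 9/50 to the basis.

The other S-polynomials (S(h_1,k_3), S(h_2,k_3)) all reduce to 0 modulo the current basis, so we have a Gröbner basis.
Inter-reduce: drop elements whose leading term is divisible by another's, tail-reduce, and make monic.
Reduced Gröbner basis: {p - 1, q**2 + 10/3*q + 3}.

Since the reduced bases disagree, the two ideals are not the same.
The same test decides containment: I ⊆ J iff every generator of I reduces to 0 modulo a Gröbner basis of J.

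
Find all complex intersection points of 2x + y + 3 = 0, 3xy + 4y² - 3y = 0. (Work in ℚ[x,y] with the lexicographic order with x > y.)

{(-3/2, 0), (-3, 3)}

Compute a lex Gröbner basis by Buchberger's algorithm.
f_1 = 2x + y + 3, LT = x.
f_2 = 3xy + 4y² - 3y, LT = xy.

S(f_1,f_2): lcm = xy. S = -⅚y² + 5/2y.
  leading term y²: no divisor's leading term divides it; move -⅚y² to the remainder.
  leading term y: no divisor's leading term divides it; move 5/2y to the remainder.
  remainder -⅚y² + 5/2y ≠ 0; add h_3 = -⅚y² + 5/2y to the basis.

The other S-polynomials (S(f_1,h_3), S(f_2,h_3)) all reduce to 0 modulo the current basis, so we have a Gröbner basis.
Inter-reduce: drop elements whose leading term is divisible by another's, tail-reduce, and make monic.
Reduced Gröbner basis: {x + ½y + 3/2, y² - 3y}.

Elimination: the polynomial y² - 3y lies in the elimination ideal for y, so y ∈ {0, 3}. For each such y, the remaining basis elements (now univariate) give the rest of the solution.
  y = 0: the earlier basis element becomes x + 3/2 = 0, giving x = -3/2 — point (-3/2, 0).
  y = 3: the earlier basis element becomes x + 3 = 0, giving x = -3 — point (-3, 3).
A lex Gröbner basis triangularizes the system, enabling back-substitution.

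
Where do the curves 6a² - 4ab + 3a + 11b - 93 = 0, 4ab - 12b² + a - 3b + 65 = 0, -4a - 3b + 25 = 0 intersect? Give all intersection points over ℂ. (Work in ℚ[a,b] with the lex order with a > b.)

{(4, 3)}

Compute a lex Gröbner basis by Buchberger's algorithm.
f_1 = 6a² - 4ab + 3a + 11b - 93, LT = a².
f_2 = 4ab + a - 12b² - 3b + 65, LT = ab.
f_3 = -4a - 3b + 25, LT = a.

S(f_1,f_2): lcm = a²b. S = -¼a² + 7/3ab² + 5/4ab - 65/4a + 11/6b² - 31/2b.
  leading term a²: subtract (-1/24)·f_1 from -¼a² + 7/3ab² + 5/4ab - 65/4a + 11/6b² - 31/2b → 7/3ab² + 13/12ab - 129/8a + 11/6b² - 361/24b - 31/8
  leading term ab²: subtract (7/12b)·f_2 from 7/3ab² + 13/12ab - 129/8a + 11/6b² - 361/24b - 31/8 → ½ab - 129/8a + 7b³ + 43/12b² - 1271/24b - 31/8
  leading term ab: subtract (⅛)·f_2 from ½ab - 129/8a + 7b³ + 43/12b² - 1271/24b - 31/8 → -65/4a + 7b³ + 61/12b² - 631/12b - 12
  leading term a: subtract (65/16)·f_3 from -65/4a + 7b³ + 61/12b² - 631/12b - 12 → 7b³ + 61/12b² - 1939/48b - 1817/16
  leading term b³: no divisor's leading term divides it; move 7b³ to the remainder.
  leading term b²: no divisor's leading term divides it; move 61/12b² to the remainder.
  leading term b: no divisor's leading term divides it; move -1939/48b to the remainder.
  leading term 1: no divisor's leading term divides it; move -1817/16 to the remainder.
  remainder 7b³ + 61/12b² - 1939/48b - 1817/16 ≠ 0; add h_4 = 7b³ + 61/12b² - 1939/48b - 1817/16 to the basis.

S(f_1,f_3): lcm = a². S = -17/12ab + 27/4a + 11/6b - 31/2.
  leading term ab: subtract (-17/48)·f_2 from -17/12ab + 27/4a + 11/6b - 31/2 → 341/48a - 17/4b² + 37/48b + 361/48
  leading term a: subtract (-341/192)·f_3 from 341/48a - 17/4b² + 37/48b + 361/48 → -17/4b² - 875/192b + 3323/64
  leading term b²: no divisor's leading term divides it; move -17/4b² to the remainder.
  leading term b: no divisor's leading term divides it; move -875/192b to the remainder.
  leading term 1: no divisor's leading term divides it; move 3323/64 to the remainder.
  remainder -17/4b² - 875/192b + 3323/64 ≠ 0; add h_5 = -17/4b² - 875/192b + 3323/64 to the basis.

S(f_2,f_3): lcm = ab. S = ¼a - 15/4b² + 11/2b + 65/4.
  leading term a: subtract (-1/16)·f_3 from ¼a - 15/4b² + 11/2b + 65/4 → -15/4b² + 85/16b + 285/16
  leading term b²: subtract (15/17)·h_5 from -15/4b² + 85/16b + 285/16 → 10155/1088b - 30465/1088
  leading term b: no divisor's leading term divides it; move 10155/1088b to the remainder.
  leading term 1: no divisor's leading term divides it; move -30465/1088 to the remainder.
  remainder 10155/1088b - 30465/1088 ≠ 0; add h_6 = 10155/1088b - 30465/1088 to the basis.

The other S-polynomials (S(f_1,h_4), S(f_2,h_4), S(f_3,h_4), S(f_1,h_5), S(f_2,h_5), S(f_3,h_5), S(h_4,h_5), S(f_1,h_6), S(f_2,h_6), S(f_3,h_6), S(h_4,h_6), S(h_5,h_6)) all reduce to 0 modulo the current basis, so we have a Gröbner basis.
Inter-reduce: drop elements whose leading term is divisible by another's, tail-reduce, and make monic.
Reduced Gröbner basis: {a - 4, b - 3}.

From the last basis element, b - 3 = 0, so b takes values in {3}. Each choice, substituted upward through the basis, yields the corresponding point(s) of the solution set.
  b = 3: the earlier basis element becomes a - 4 = 0, giving a = 4 — point (4, 3).
Substituting each solution back into the original system confirms all equations vanish.
A lex Gröbner basis triangularizes the system, enabling back-substitution.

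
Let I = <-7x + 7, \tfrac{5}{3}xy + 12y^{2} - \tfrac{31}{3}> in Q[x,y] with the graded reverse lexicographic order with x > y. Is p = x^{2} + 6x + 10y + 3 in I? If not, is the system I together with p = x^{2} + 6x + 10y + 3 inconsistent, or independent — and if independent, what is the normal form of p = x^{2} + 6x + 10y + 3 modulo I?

x^{2} + 6x + 10y + 3 is independent of I; its normal form modulo I is 10y + 10.

First compute the reduced Gröbner basis of I by Buchberger's algorithm.
f_1 = -7x + 7, LT = x.
f_2 = \tfrac{5}{3}xy + 12y^{2} - \tfrac{31}{3}, LT = xy.

S(f_1,f_2): lcm = xy. S = -\tfrac{36}{5}y^{2} - y + \tfrac{31}{5}.
  leading term y^{2}: no divisor's leading term divides it; move -\tfrac{36}{5}y^{2} to the remainder.
  leading term y: no divisor's leading term divides it; move -y to the remainder.
  leading term 1: no divisor's leading term divides it; move \tfrac{31}{5} to the remainder.
  remainder -\tfrac{36}{5}y^{2} - y + \tfrac{31}{5} ≠ 0; add h_3 = -\tfrac{36}{5}y^{2} - y + \tfrac{31}{5} to the basis.

The other S-polynomials (S(f_1,h_3), S(f_2,h_3)) all reduce to 0 modulo the current basis, so we have a Gröbner basis.
Inter-reduce: drop elements whose leading term is divisible by another's, tail-reduce, and make monic.
Reduced Gröbner basis: {y^{2} + \tfrac{5}{36}y - \tfrac{31}{36}, x - 1}.
Label its elements g_1 = y^{2} + \tfrac{5}{36}y - \tfrac{31}{36}, g_2 = x - 1.

Reduce p = x^{2} + 6x + 10y + 3 modulo G:
  leading term x^{2}: subtract (x)·g_2 from x^{2} + 6x + 10y + 3 → 7x + 10y + 3
  leading term x: subtract (7)·g_2 from 7x + 10y + 3 → 10y + 10
  leading term y: no divisor's leading term divides it; move 10y to the remainder.
  leading term 1: no divisor's leading term divides it; move 10 to the remainder.
  normal form = 10y + 10.
The normal form is nonzero, so p ∉ I. Since p minus its normal form lies in I, I + (p) = I + (r) where r = 10y + 10; decide whether this ideal is the whole ring.
Run Buchberger on G together with r (pairs among the g_i already reduce to 0 since G is a Gröbner basis):
g_1 = y^{2} + \tfrac{5}{36}y - \tfrac{31}{36}, LT = y^{2}.
g_2 = x - 1, LT = x.
r = 10y + 10, LT = y.

The S-polynomials (S(g_1,g_2), S(g_1,r), S(g_2,r)) all reduce to 0 modulo the current basis, so we have a Gröbner basis.
Inter-reduce: drop elements whose leading term is divisible by another's, tail-reduce, and make monic.
Reduced Gröbner basis: {x - 1, y + 1}.
The reduced Gröbner basis of I + (p) is {x - 1, y + 1} ≠ {1}, a proper ideal, so the enlarged system stays consistent: p is independent of I, with normal form 10y + 10.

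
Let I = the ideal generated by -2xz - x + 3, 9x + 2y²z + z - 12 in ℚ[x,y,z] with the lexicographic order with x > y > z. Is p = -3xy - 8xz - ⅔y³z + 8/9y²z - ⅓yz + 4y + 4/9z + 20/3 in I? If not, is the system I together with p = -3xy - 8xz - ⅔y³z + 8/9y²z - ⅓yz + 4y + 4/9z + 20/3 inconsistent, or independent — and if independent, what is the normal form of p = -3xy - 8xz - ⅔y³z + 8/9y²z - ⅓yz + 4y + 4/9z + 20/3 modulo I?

First compute the reduced Gröbner basis of I by Buchberger's algorithm.
f_1 = -2xz - x + 3, LT = xz.
f_2 = 9x + 2y²z + z - 12, LT = x.

S(f_1,f_2): lcm = xz. S = ½x - 2/9y²z² - 1/9z² + 4/3z - 3/2.
  leading term x: subtract (1/18)·f_2 from ½x - 2/9y²z² - 1/9z² + 4/3z - 3/2 → -2/9y²z² - 1/9y²z - 1/9z² + 23/18z - ⅚
  leading term y²z²: no divisor's leading term divides it; move -2/9y²z² to the remainder.
  leading term y²z: no divisor's leading term divides it; move -1/9y²z to the remainder.
  leading term z²: no divisor's leading term divides it; move -1/9z² to the remainder.
  leading term z: no divisor's leading term divides it; move 23/18z to the remainder.
  leading term 1: no divisor's leading term divides it; move -⅚ to the remainder.
  remainder -2/9y²z² - 1/9y²z - 1/9z² + 23/18z - ⅚ ≠ 0; add h_3 = -2/9y²z² - 1/9y²z - 1/9z² + 23/18z - ⅚ to the basis.

The other S-polynomials (S(f_1,h_3), S(f_2,h_3)) all reduce to 0 modulo the current basis, so we have a Gröbner basis.
Inter-reduce: drop elements whose leading term is divisible by another's, tail-reduce, and make monic.
Reduced Gröbner basis: {x + 2/9y²z + 1/9z - 4/3, y²z² + ½y²z + ½z² - 23/4z + 15/4}.
Label its elements g_1 = x + 2/9y²z + 1/9z - 4/3, g_2 = y²z² + ½y²z + ½z² - 23/4z + 15/4.

Reduce p = -3xy - 8xz - ⅔y³z + 8/9y²z - ⅓yz + 4y + 4/9z + 20/3 modulo G:
  leading term xy: subtract (-3y)·g_1 from -3xy - 8xz - ⅔y³z + 8/9y²z - ⅓yz + 4y + 4/9z + 20/3 → -8xz + 8/9y²z + 4/9z + 20/3
  leading term xz: subtract (-8z)·g_1 from -8xz + 8/9y²z + 4/9z + 20/3 → 16/9y²z² + 8/9y²z + 8/9z² - 92/9z + 20/3
  leading term y²z²: subtract (16/9)·g_2 from 16/9y²z² + 8/9y²z + 8/9z² - 92/9z + 20/3 → 0
  normal form = 0.
Since the normal form is 0, p ∈ I.

The remainder on division by a Gröbner basis is unique — it is the normal form.

-3xy - 8xz - ⅔y³z + 8/9y²z - ⅓yz + 4y + 4/9z + 20/3 lies in I (it reduces to 0).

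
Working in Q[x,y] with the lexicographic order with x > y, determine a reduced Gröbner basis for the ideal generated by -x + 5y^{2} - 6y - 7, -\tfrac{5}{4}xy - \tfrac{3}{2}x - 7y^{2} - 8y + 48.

This is the nonlinear analogue of row-reducing a linear system.

f_1 = -x + 5y^{2} - 6y - 7, LT = x.
f_2 = -\tfrac{5}{4}xy - \tfrac{3}{2}x - 7y^{2} - 8y + 48, LT = xy.

S(f_1,f_2): lcm = xy. S = -\tfrac{6}{5}x - 5y^{3} + \tfrac{2}{5}y^{2} + \tfrac{3}{5}y + \tfrac{192}{5}.
  leading term x: subtract (\tfrac{6}{5})·f_1 from -\tfrac{6}{5}x - 5y^{3} + \tfrac{2}{5}y^{2} + \tfrac{3}{5}y + \tfrac{192}{5} → -5y^{3} - \tfrac{28}{5}y^{2} + \tfrac{39}{5}y + \tfrac{234}{5}
  leading term y^{3}: no divisor's leading term divides it; move -5y^{3} to the remainder.
  leading term y^{2}: no divisor's leading term divides it; move -\tfrac{28}{5}y^{2} to the remainder.
  leading term y: no divisor's leading term divides it; move \tfrac{39}{5}y to the remainder.
  leading term 1: no divisor's leading term divides it; move \tfrac{234}{5} to the remainder.
  remainder -5y^{3} - \tfrac{28}{5}y^{2} + \tfrac{39}{5}y + \tfrac{234}{5} ≠ 0; add g_3 = -5y^{3} - \tfrac{28}{5}y^{2} + \tfrac{39}{5}y + \tfrac{234}{5} to the basis.

The other S-polynomials (S(f_1,g_3), S(f_2,g_3)) all reduce to 0 modulo the current basis, so we have a Gröbner basis.
Inter-reduce: drop elements whose leading term is divisible by another's, tail-reduce, and make monic.

G = {x - 5y^{2} + 6y + 7, y^{3} + \tfrac{28}{25}y^{2} - \tfrac{39}{25}y - \tfrac{234}{25}}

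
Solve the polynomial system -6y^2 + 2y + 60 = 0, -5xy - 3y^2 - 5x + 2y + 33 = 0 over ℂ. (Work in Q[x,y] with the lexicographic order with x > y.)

{(0, -3), (19/65, 10/3)}

Compute a lex Gröbner basis by Buchberger's algorithm.
f_1 = -6y^2 + 2y + 60, LT = y^2.
f_2 = -5xy - 5x - 3y^2 + 2y + 33, LT = xy.

S(f_1,f_2): lcm = xy^2. S = -4/3xy - 10x - 3/5y^3 + 2/5y^2 + 33/5y.
  leading term xy: subtract (4/15)·f_2 from -4/3xy - 10x - 3/5y^3 + 2/5y^2 + 33/5y → -26/3x - 3/5y^3 + 6/5y^2 + 91/15y - 44/5
  leading term x: no divisor's leading term divides it; move -26/3x to the remainder.
  leading term y^3: subtract (1/10y)·f_1 from -3/5y^3 + 6/5y^2 + 91/15y - 44/5 → y^2 + 1/15y - 44/5
  leading term y^2: subtract (-1/6)·f_1 from y^2 + 1/15y - 44/5 → 2/5y + 6/5
  leading term y: no divisor's leading term divides it; move 2/5y to the remainder.
  leading term 1: no divisor's leading term divides it; move 6/5 to the remainder.
  remainder -26/3x + 2/5y + 6/5 ≠ 0; add h_3 = -26/3x + 2/5y + 6/5 to the basis.

S(f_1,h_3): leading monomials are coprime, so the S-polynomial reduces to 0 (Buchberger's first criterion).
S(f_2,h_3): lcm = xy. S = x + 42/65y^2 - 17/65y - 33/5.
  leading term x: subtract (-3/26)·h_3 from x + 42/65y^2 - 17/65y - 33/5 → 42/65y^2 - 14/65y - 84/13
  leading term y^2: subtract (-7/65)·f_1 from 42/65y^2 - 14/65y - 84/13 → 0
  remainder 0.

Every S-polynomial of the final basis reduces to 0, so we have a Gröbner basis.
Inter-reduce: drop elements whose leading term is divisible by another's, tail-reduce, and make monic.
Reduced Gröbner basis: {x - 3/65y - 9/65, y^2 - 1/3y - 10}.

Elimination: the polynomial y^2 - 1/3y - 10 lies in the elimination ideal for y, so y ∈ {-3, 10/3}. For each such y, the remaining basis elements (now univariate) give the rest of the solution.
  y = -3: the earlier basis element becomes x = 0, giving x = 0 — point (0, -3).
  y = 10/3: the earlier basis element becomes x - 19/65 = 0, giving x = 19/65 — point (19/65, 10/3).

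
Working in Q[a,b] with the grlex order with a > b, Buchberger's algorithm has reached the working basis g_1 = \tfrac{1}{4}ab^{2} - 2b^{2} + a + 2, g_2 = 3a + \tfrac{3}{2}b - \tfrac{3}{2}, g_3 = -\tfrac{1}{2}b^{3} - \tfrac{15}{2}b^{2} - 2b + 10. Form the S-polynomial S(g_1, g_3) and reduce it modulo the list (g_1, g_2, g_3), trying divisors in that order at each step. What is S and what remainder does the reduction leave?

S(g_1, g_3) = -15ab^{2} - 8b^{3} + 20a + 8b; remainder on division = 0.

lcm(LM(g_1), LM(g_3)) = ab^{3}.
S = (lcm/LT(g_1))·g_1 − (lcm/LT(g_3))·g_3 = -15ab^{2} - 8b^{3} + 20a + 8b.
Reduce S modulo (g_1, g_2, g_3) in that order:
  leading term ab^{2}: subtract (-60)·g_1 from -15ab^{2} - 8b^{3} + 20a + 8b → -8b^{3} - 120b^{2} + 80a + 8b + 120
  leading term b^{3}: subtract (16)·g_3 from -8b^{3} - 120b^{2} + 80a + 8b + 120 → 80a + 40b - 40
  leading term a: subtract (\tfrac{80}{3})·g_2 from 80a + 40b - 40 → 0
The remainder is 0, so this S-polynomial contributes no new basis element.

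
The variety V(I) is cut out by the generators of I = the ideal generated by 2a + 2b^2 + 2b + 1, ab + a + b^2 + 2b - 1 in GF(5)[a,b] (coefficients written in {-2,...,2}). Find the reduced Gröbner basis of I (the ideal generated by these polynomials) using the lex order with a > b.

f_1 = 2a + 2b^2 + 2b + 1, LT = a.
f_2 = ab + a + b^2 + 2b - 1, LT = ab.

S(f_1,f_2): lcm = ab. S = -a + b^3 + b + 1.
  leading term a: subtract (2)·f_1 from -a + b^3 + b + 1 → b^3 + b^2 + 2b - 1
  leading term b^3: no divisor's leading term divides it; move b^3 to the remainder.
  leading term b^2: no divisor's leading term divides it; move b^2 to the remainder.
  leading term b: no divisor's leading term divides it; move 2b to the remainder.
  leading term 1: no divisor's leading term divides it; move -1 to the remainder.
  remainder b^3 + b^2 + 2b - 1 ≠ 0; add g_3 = b^3 + b^2 + 2b - 1 to the basis.

The other S-polynomials (S(f_1,g_3), S(f_2,g_3)) all reduce to 0 modulo the current basis, so we have a Gröbner basis.
Inter-reduce: drop elements whose leading term is divisible by another's, tail-reduce, and make monic.

G = {a + b^2 + b - 2, b^3 + b^2 + 2b - 1}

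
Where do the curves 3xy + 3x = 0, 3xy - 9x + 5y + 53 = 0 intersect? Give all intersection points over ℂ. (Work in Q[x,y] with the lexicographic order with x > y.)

{(0, -53/5), (4, -1)}

Compute a lex Gröbner basis by Buchberger's algorithm.
f_1 = 3xy + 3x, LT = xy.
f_2 = 3xy - 9x + 5y + 53, LT = xy.

S(f_1,f_2): lcm = xy. S = 4x - 5/3y - 53/3.
  leading term x: no divisor's leading term divides it; move 4x to the remainder.
  leading term y: no divisor's leading term divides it; move -5/3y to the remainder.
  leading term 1: no divisor's leading term divides it; move -53/3 to the remainder.
  remainder 4x - 5/3y - 53/3 ≠ 0; add h_3 = 4x - 5/3y - 53/3 to the basis.

S(f_1,h_3): lcm = xy. S = x + 5/12y^2 + 53/12y.
  leading term x: subtract (1/4)·h_3 from x + 5/12y^2 + 53/12y → 5/12y^2 + 29/6y + 53/12
  leading term y^2: no divisor's leading term divides it; move 5/12y^2 to the remainder.
  leading term y: no divisor's leading term divides it; move 29/6y to the remainder.
  leading term 1: no divisor's leading term divides it; move 53/12 to the remainder.
  remainder 5/12y^2 + 29/6y + 53/12 ≠ 0; add h_4 = 5/12y^2 + 29/6y + 53/12 to the basis.

S(f_2,h_3): lcm = xy. S = -3x + 5/12y^2 + 73/12y + 53/3.
  leading term x: subtract (-3/4)·h_3 from -3x + 5/12y^2 + 73/12y + 53/3 → 5/12y^2 + 29/6y + 53/12
  leading term y^2: subtract (1)·h_4 from 5/12y^2 + 29/6y + 53/12 → 0
  remainder 0.

S(f_1,h_4): lcm = xy^2. S = -53/5xy - 53/5x.
  leading term xy: subtract (-53/15)·f_1 from -53/5xy - 53/5x → 0
  remainder 0.

S(f_2,h_4): lcm = xy^2. S = -73/5xy - 53/5x + 5/3y^2 + 53/3y.
  leading term xy: subtract (-73/15)·f_1 from -73/5xy - 53/5x + 5/3y^2 + 53/3y → 4x + 5/3y^2 + 53/3y
  leading term x: subtract (1)·h_3 from 4x + 5/3y^2 + 53/3y → 5/3y^2 + 58/3y + 53/3
  leading term y^2: subtract (4)·h_4 from 5/3y^2 + 58/3y + 53/3 → 0
  remainder 0.

S(h_3,h_4): leading monomials are coprime, so the S-polynomial reduces to 0 (Buchberger's first criterion).
Every S-polynomial of the final basis reduces to 0, so we have a Gröbner basis.
Inter-reduce: drop elements whose leading term is divisible by another's, tail-reduce, and make monic.
Reduced Gröbner basis: {x - 5/12y - 53/12, y^2 + 58/5y + 53/5}.

The lex basis is triangular: the last element involves only y. Solving y^2 + 58/5y + 53/5 = 0 gives y ∈ {-53/5, -1}; substituting each value into the earlier elements determines the remaining variables.
  y = -53/5: the earlier basis element becomes x = 0, giving x = 0 — point (0, -53/5).
  y = -1: the earlier basis element becomes x - 4 = 0, giving x = 4 — point (4, -1).
Substituting each solution back into the original system confirms all equations vanish.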